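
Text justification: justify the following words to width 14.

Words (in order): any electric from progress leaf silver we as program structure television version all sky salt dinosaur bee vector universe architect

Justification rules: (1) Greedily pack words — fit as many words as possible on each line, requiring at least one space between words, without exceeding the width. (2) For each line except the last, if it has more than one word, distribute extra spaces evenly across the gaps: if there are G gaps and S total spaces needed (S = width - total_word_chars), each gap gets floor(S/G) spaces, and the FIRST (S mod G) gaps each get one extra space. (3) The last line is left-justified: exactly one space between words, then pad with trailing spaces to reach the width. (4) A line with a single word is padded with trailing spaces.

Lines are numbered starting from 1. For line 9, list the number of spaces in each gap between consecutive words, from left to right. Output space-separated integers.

Line 1: ['any', 'electric'] (min_width=12, slack=2)
Line 2: ['from', 'progress'] (min_width=13, slack=1)
Line 3: ['leaf', 'silver', 'we'] (min_width=14, slack=0)
Line 4: ['as', 'program'] (min_width=10, slack=4)
Line 5: ['structure'] (min_width=9, slack=5)
Line 6: ['television'] (min_width=10, slack=4)
Line 7: ['version', 'all'] (min_width=11, slack=3)
Line 8: ['sky', 'salt'] (min_width=8, slack=6)
Line 9: ['dinosaur', 'bee'] (min_width=12, slack=2)
Line 10: ['vector'] (min_width=6, slack=8)
Line 11: ['universe'] (min_width=8, slack=6)
Line 12: ['architect'] (min_width=9, slack=5)

Answer: 3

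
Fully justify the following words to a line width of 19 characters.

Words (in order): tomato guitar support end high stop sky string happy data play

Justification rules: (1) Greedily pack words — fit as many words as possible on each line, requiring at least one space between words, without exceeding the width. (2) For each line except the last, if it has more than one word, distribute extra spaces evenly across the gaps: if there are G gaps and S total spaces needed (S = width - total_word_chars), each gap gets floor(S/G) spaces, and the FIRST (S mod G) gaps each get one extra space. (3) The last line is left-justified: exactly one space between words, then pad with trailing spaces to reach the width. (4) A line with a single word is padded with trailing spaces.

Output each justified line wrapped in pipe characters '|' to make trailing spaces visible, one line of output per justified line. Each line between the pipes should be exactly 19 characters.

Answer: |tomato       guitar|
|support   end  high|
|stop   sky   string|
|happy data play    |

Derivation:
Line 1: ['tomato', 'guitar'] (min_width=13, slack=6)
Line 2: ['support', 'end', 'high'] (min_width=16, slack=3)
Line 3: ['stop', 'sky', 'string'] (min_width=15, slack=4)
Line 4: ['happy', 'data', 'play'] (min_width=15, slack=4)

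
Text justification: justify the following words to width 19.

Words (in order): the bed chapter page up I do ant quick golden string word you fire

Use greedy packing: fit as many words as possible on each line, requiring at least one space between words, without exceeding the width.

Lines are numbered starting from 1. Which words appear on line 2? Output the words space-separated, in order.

Answer: page up I do ant

Derivation:
Line 1: ['the', 'bed', 'chapter'] (min_width=15, slack=4)
Line 2: ['page', 'up', 'I', 'do', 'ant'] (min_width=16, slack=3)
Line 3: ['quick', 'golden', 'string'] (min_width=19, slack=0)
Line 4: ['word', 'you', 'fire'] (min_width=13, slack=6)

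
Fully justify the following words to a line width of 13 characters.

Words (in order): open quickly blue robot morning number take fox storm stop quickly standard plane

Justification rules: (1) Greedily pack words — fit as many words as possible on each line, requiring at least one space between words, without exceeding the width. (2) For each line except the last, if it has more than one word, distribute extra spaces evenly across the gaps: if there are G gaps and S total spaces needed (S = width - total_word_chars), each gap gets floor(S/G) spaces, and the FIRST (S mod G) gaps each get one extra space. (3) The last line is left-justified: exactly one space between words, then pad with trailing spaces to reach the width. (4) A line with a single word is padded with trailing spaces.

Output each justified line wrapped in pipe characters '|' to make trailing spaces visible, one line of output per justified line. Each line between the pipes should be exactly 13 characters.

Line 1: ['open', 'quickly'] (min_width=12, slack=1)
Line 2: ['blue', 'robot'] (min_width=10, slack=3)
Line 3: ['morning'] (min_width=7, slack=6)
Line 4: ['number', 'take'] (min_width=11, slack=2)
Line 5: ['fox', 'storm'] (min_width=9, slack=4)
Line 6: ['stop', 'quickly'] (min_width=12, slack=1)
Line 7: ['standard'] (min_width=8, slack=5)
Line 8: ['plane'] (min_width=5, slack=8)

Answer: |open  quickly|
|blue    robot|
|morning      |
|number   take|
|fox     storm|
|stop  quickly|
|standard     |
|plane        |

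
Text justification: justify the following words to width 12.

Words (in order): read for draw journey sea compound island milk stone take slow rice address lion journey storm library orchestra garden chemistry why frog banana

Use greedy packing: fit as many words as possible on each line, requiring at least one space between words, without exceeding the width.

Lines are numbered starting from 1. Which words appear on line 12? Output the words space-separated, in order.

Answer: garden

Derivation:
Line 1: ['read', 'for'] (min_width=8, slack=4)
Line 2: ['draw', 'journey'] (min_width=12, slack=0)
Line 3: ['sea', 'compound'] (min_width=12, slack=0)
Line 4: ['island', 'milk'] (min_width=11, slack=1)
Line 5: ['stone', 'take'] (min_width=10, slack=2)
Line 6: ['slow', 'rice'] (min_width=9, slack=3)
Line 7: ['address', 'lion'] (min_width=12, slack=0)
Line 8: ['journey'] (min_width=7, slack=5)
Line 9: ['storm'] (min_width=5, slack=7)
Line 10: ['library'] (min_width=7, slack=5)
Line 11: ['orchestra'] (min_width=9, slack=3)
Line 12: ['garden'] (min_width=6, slack=6)
Line 13: ['chemistry'] (min_width=9, slack=3)
Line 14: ['why', 'frog'] (min_width=8, slack=4)
Line 15: ['banana'] (min_width=6, slack=6)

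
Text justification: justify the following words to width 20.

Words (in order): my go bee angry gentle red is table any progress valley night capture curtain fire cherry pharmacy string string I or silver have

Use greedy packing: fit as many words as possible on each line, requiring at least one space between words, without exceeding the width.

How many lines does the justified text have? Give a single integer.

Line 1: ['my', 'go', 'bee', 'angry'] (min_width=15, slack=5)
Line 2: ['gentle', 'red', 'is', 'table'] (min_width=19, slack=1)
Line 3: ['any', 'progress', 'valley'] (min_width=19, slack=1)
Line 4: ['night', 'capture'] (min_width=13, slack=7)
Line 5: ['curtain', 'fire', 'cherry'] (min_width=19, slack=1)
Line 6: ['pharmacy', 'string'] (min_width=15, slack=5)
Line 7: ['string', 'I', 'or', 'silver'] (min_width=18, slack=2)
Line 8: ['have'] (min_width=4, slack=16)
Total lines: 8

Answer: 8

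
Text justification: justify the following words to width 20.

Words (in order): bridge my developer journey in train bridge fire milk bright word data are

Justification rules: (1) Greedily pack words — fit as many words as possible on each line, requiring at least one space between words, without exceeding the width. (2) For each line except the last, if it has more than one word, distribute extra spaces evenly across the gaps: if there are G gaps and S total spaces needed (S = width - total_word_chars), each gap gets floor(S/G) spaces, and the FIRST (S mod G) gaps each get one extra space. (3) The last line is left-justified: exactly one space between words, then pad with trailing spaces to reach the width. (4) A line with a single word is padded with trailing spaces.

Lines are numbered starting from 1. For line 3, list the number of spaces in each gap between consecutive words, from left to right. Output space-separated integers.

Answer: 3 3

Derivation:
Line 1: ['bridge', 'my', 'developer'] (min_width=19, slack=1)
Line 2: ['journey', 'in', 'train'] (min_width=16, slack=4)
Line 3: ['bridge', 'fire', 'milk'] (min_width=16, slack=4)
Line 4: ['bright', 'word', 'data', 'are'] (min_width=20, slack=0)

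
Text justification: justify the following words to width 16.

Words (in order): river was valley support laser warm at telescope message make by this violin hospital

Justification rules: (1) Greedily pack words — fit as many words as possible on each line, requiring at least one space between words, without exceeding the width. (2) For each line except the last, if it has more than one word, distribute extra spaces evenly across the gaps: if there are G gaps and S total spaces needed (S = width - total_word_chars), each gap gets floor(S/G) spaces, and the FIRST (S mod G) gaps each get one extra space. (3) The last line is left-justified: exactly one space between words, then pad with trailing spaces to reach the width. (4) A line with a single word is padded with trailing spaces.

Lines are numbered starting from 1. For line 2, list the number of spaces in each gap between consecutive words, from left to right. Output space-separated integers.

Answer: 4

Derivation:
Line 1: ['river', 'was', 'valley'] (min_width=16, slack=0)
Line 2: ['support', 'laser'] (min_width=13, slack=3)
Line 3: ['warm', 'at'] (min_width=7, slack=9)
Line 4: ['telescope'] (min_width=9, slack=7)
Line 5: ['message', 'make', 'by'] (min_width=15, slack=1)
Line 6: ['this', 'violin'] (min_width=11, slack=5)
Line 7: ['hospital'] (min_width=8, slack=8)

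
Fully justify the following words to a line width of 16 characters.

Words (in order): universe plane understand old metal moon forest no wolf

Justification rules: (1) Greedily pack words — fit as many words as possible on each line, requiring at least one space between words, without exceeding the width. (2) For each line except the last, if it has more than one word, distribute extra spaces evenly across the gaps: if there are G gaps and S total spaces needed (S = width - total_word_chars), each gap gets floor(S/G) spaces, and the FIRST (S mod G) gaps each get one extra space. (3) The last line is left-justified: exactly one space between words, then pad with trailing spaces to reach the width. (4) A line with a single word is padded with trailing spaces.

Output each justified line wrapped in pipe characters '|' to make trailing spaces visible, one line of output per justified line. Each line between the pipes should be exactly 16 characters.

Line 1: ['universe', 'plane'] (min_width=14, slack=2)
Line 2: ['understand', 'old'] (min_width=14, slack=2)
Line 3: ['metal', 'moon'] (min_width=10, slack=6)
Line 4: ['forest', 'no', 'wolf'] (min_width=14, slack=2)

Answer: |universe   plane|
|understand   old|
|metal       moon|
|forest no wolf  |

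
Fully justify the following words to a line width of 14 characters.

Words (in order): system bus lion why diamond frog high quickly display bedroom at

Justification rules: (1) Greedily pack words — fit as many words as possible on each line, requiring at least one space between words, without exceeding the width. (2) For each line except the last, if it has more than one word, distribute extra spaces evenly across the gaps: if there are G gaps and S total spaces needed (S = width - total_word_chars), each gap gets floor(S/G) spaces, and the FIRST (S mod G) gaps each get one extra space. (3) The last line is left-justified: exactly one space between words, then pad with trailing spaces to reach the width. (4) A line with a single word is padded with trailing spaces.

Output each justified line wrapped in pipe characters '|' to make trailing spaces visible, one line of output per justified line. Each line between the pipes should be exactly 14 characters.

Line 1: ['system', 'bus'] (min_width=10, slack=4)
Line 2: ['lion', 'why'] (min_width=8, slack=6)
Line 3: ['diamond', 'frog'] (min_width=12, slack=2)
Line 4: ['high', 'quickly'] (min_width=12, slack=2)
Line 5: ['display'] (min_width=7, slack=7)
Line 6: ['bedroom', 'at'] (min_width=10, slack=4)

Answer: |system     bus|
|lion       why|
|diamond   frog|
|high   quickly|
|display       |
|bedroom at    |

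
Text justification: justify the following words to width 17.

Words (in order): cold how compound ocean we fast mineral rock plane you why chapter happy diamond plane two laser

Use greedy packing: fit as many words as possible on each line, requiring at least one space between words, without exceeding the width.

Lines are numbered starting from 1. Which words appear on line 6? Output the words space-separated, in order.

Answer: diamond plane two

Derivation:
Line 1: ['cold', 'how', 'compound'] (min_width=17, slack=0)
Line 2: ['ocean', 'we', 'fast'] (min_width=13, slack=4)
Line 3: ['mineral', 'rock'] (min_width=12, slack=5)
Line 4: ['plane', 'you', 'why'] (min_width=13, slack=4)
Line 5: ['chapter', 'happy'] (min_width=13, slack=4)
Line 6: ['diamond', 'plane', 'two'] (min_width=17, slack=0)
Line 7: ['laser'] (min_width=5, slack=12)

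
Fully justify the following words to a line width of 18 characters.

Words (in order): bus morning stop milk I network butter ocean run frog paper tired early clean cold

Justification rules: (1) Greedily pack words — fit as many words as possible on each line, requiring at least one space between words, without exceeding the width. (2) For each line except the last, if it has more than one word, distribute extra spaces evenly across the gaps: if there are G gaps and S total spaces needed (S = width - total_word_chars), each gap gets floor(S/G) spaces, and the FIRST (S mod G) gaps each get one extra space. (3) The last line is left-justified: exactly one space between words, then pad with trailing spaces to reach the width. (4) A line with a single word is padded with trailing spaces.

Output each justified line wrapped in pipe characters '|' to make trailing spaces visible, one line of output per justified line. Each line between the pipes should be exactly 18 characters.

Answer: |bus  morning  stop|
|milk   I   network|
|butter  ocean  run|
|frog  paper  tired|
|early clean cold  |

Derivation:
Line 1: ['bus', 'morning', 'stop'] (min_width=16, slack=2)
Line 2: ['milk', 'I', 'network'] (min_width=14, slack=4)
Line 3: ['butter', 'ocean', 'run'] (min_width=16, slack=2)
Line 4: ['frog', 'paper', 'tired'] (min_width=16, slack=2)
Line 5: ['early', 'clean', 'cold'] (min_width=16, slack=2)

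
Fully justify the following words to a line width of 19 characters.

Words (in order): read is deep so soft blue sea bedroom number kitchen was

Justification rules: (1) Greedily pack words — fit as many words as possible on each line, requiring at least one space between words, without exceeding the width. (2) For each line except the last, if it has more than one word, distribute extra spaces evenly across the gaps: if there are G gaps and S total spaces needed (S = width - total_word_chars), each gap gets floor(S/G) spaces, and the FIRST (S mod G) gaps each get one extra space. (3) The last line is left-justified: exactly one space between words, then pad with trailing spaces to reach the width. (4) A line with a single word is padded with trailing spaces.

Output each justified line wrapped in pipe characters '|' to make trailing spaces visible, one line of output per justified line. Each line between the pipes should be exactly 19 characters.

Answer: |read   is  deep  so|
|soft    blue    sea|
|bedroom      number|
|kitchen was        |

Derivation:
Line 1: ['read', 'is', 'deep', 'so'] (min_width=15, slack=4)
Line 2: ['soft', 'blue', 'sea'] (min_width=13, slack=6)
Line 3: ['bedroom', 'number'] (min_width=14, slack=5)
Line 4: ['kitchen', 'was'] (min_width=11, slack=8)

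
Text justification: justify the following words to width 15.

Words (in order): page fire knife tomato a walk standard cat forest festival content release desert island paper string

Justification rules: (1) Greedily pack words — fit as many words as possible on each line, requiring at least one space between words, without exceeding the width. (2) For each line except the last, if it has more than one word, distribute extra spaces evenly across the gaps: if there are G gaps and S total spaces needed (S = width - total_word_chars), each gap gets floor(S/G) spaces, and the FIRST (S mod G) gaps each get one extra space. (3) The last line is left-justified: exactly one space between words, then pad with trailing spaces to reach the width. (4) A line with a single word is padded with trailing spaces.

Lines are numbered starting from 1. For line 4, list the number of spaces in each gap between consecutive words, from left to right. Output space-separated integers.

Line 1: ['page', 'fire', 'knife'] (min_width=15, slack=0)
Line 2: ['tomato', 'a', 'walk'] (min_width=13, slack=2)
Line 3: ['standard', 'cat'] (min_width=12, slack=3)
Line 4: ['forest', 'festival'] (min_width=15, slack=0)
Line 5: ['content', 'release'] (min_width=15, slack=0)
Line 6: ['desert', 'island'] (min_width=13, slack=2)
Line 7: ['paper', 'string'] (min_width=12, slack=3)

Answer: 1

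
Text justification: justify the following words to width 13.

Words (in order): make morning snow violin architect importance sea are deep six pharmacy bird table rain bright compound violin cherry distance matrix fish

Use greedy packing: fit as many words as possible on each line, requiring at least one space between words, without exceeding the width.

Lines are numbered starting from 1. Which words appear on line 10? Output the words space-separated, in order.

Line 1: ['make', 'morning'] (min_width=12, slack=1)
Line 2: ['snow', 'violin'] (min_width=11, slack=2)
Line 3: ['architect'] (min_width=9, slack=4)
Line 4: ['importance'] (min_width=10, slack=3)
Line 5: ['sea', 'are', 'deep'] (min_width=12, slack=1)
Line 6: ['six', 'pharmacy'] (min_width=12, slack=1)
Line 7: ['bird', 'table'] (min_width=10, slack=3)
Line 8: ['rain', 'bright'] (min_width=11, slack=2)
Line 9: ['compound'] (min_width=8, slack=5)
Line 10: ['violin', 'cherry'] (min_width=13, slack=0)
Line 11: ['distance'] (min_width=8, slack=5)
Line 12: ['matrix', 'fish'] (min_width=11, slack=2)

Answer: violin cherry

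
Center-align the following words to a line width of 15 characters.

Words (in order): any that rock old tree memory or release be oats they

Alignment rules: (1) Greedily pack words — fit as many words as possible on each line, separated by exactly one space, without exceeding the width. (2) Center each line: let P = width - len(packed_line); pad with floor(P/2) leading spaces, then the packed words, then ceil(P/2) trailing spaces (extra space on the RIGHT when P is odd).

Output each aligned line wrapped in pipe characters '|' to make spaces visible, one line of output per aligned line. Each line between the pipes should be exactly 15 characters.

Line 1: ['any', 'that', 'rock'] (min_width=13, slack=2)
Line 2: ['old', 'tree', 'memory'] (min_width=15, slack=0)
Line 3: ['or', 'release', 'be'] (min_width=13, slack=2)
Line 4: ['oats', 'they'] (min_width=9, slack=6)

Answer: | any that rock |
|old tree memory|
| or release be |
|   oats they   |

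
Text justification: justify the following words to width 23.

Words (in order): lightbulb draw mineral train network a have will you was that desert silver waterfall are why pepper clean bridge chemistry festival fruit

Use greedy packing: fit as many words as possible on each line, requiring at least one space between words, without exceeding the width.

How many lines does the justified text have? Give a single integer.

Answer: 7

Derivation:
Line 1: ['lightbulb', 'draw', 'mineral'] (min_width=22, slack=1)
Line 2: ['train', 'network', 'a', 'have'] (min_width=20, slack=3)
Line 3: ['will', 'you', 'was', 'that'] (min_width=17, slack=6)
Line 4: ['desert', 'silver', 'waterfall'] (min_width=23, slack=0)
Line 5: ['are', 'why', 'pepper', 'clean'] (min_width=20, slack=3)
Line 6: ['bridge', 'chemistry'] (min_width=16, slack=7)
Line 7: ['festival', 'fruit'] (min_width=14, slack=9)
Total lines: 7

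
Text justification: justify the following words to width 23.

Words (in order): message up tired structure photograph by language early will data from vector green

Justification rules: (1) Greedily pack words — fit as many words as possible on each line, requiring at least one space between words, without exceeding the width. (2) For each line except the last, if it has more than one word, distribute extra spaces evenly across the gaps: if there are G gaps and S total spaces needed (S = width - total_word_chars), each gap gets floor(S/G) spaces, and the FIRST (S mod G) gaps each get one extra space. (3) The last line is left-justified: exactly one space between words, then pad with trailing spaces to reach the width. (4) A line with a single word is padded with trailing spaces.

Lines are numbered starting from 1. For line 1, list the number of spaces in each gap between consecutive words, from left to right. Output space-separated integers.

Line 1: ['message', 'up', 'tired'] (min_width=16, slack=7)
Line 2: ['structure', 'photograph', 'by'] (min_width=23, slack=0)
Line 3: ['language', 'early', 'will'] (min_width=19, slack=4)
Line 4: ['data', 'from', 'vector', 'green'] (min_width=22, slack=1)

Answer: 5 4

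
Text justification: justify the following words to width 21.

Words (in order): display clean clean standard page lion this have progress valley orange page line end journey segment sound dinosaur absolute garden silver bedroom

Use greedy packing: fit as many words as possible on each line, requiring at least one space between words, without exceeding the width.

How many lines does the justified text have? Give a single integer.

Answer: 8

Derivation:
Line 1: ['display', 'clean', 'clean'] (min_width=19, slack=2)
Line 2: ['standard', 'page', 'lion'] (min_width=18, slack=3)
Line 3: ['this', 'have', 'progress'] (min_width=18, slack=3)
Line 4: ['valley', 'orange', 'page'] (min_width=18, slack=3)
Line 5: ['line', 'end', 'journey'] (min_width=16, slack=5)
Line 6: ['segment', 'sound'] (min_width=13, slack=8)
Line 7: ['dinosaur', 'absolute'] (min_width=17, slack=4)
Line 8: ['garden', 'silver', 'bedroom'] (min_width=21, slack=0)
Total lines: 8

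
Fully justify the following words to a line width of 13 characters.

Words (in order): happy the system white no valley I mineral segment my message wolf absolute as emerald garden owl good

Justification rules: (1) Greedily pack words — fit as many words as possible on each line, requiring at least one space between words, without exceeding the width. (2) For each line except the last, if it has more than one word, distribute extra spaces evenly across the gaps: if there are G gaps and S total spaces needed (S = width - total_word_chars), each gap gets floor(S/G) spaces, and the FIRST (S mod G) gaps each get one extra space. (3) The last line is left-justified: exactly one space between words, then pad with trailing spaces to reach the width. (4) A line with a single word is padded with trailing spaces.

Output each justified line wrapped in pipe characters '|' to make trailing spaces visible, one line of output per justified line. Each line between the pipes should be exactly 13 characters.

Answer: |happy     the|
|system  white|
|no  valley  I|
|mineral      |
|segment    my|
|message  wolf|
|absolute   as|
|emerald      |
|garden    owl|
|good         |

Derivation:
Line 1: ['happy', 'the'] (min_width=9, slack=4)
Line 2: ['system', 'white'] (min_width=12, slack=1)
Line 3: ['no', 'valley', 'I'] (min_width=11, slack=2)
Line 4: ['mineral'] (min_width=7, slack=6)
Line 5: ['segment', 'my'] (min_width=10, slack=3)
Line 6: ['message', 'wolf'] (min_width=12, slack=1)
Line 7: ['absolute', 'as'] (min_width=11, slack=2)
Line 8: ['emerald'] (min_width=7, slack=6)
Line 9: ['garden', 'owl'] (min_width=10, slack=3)
Line 10: ['good'] (min_width=4, slack=9)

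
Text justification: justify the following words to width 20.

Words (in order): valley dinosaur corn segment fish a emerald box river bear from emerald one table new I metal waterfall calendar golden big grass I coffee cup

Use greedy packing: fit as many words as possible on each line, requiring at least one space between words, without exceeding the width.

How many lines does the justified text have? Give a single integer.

Line 1: ['valley', 'dinosaur', 'corn'] (min_width=20, slack=0)
Line 2: ['segment', 'fish', 'a'] (min_width=14, slack=6)
Line 3: ['emerald', 'box', 'river'] (min_width=17, slack=3)
Line 4: ['bear', 'from', 'emerald'] (min_width=17, slack=3)
Line 5: ['one', 'table', 'new', 'I'] (min_width=15, slack=5)
Line 6: ['metal', 'waterfall'] (min_width=15, slack=5)
Line 7: ['calendar', 'golden', 'big'] (min_width=19, slack=1)
Line 8: ['grass', 'I', 'coffee', 'cup'] (min_width=18, slack=2)
Total lines: 8

Answer: 8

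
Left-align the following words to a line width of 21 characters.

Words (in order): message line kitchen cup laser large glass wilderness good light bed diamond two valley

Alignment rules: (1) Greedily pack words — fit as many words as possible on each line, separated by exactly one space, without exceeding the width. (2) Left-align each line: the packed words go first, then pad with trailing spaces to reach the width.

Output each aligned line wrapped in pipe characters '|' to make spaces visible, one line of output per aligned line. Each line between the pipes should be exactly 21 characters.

Line 1: ['message', 'line', 'kitchen'] (min_width=20, slack=1)
Line 2: ['cup', 'laser', 'large', 'glass'] (min_width=21, slack=0)
Line 3: ['wilderness', 'good', 'light'] (min_width=21, slack=0)
Line 4: ['bed', 'diamond', 'two'] (min_width=15, slack=6)
Line 5: ['valley'] (min_width=6, slack=15)

Answer: |message line kitchen |
|cup laser large glass|
|wilderness good light|
|bed diamond two      |
|valley               |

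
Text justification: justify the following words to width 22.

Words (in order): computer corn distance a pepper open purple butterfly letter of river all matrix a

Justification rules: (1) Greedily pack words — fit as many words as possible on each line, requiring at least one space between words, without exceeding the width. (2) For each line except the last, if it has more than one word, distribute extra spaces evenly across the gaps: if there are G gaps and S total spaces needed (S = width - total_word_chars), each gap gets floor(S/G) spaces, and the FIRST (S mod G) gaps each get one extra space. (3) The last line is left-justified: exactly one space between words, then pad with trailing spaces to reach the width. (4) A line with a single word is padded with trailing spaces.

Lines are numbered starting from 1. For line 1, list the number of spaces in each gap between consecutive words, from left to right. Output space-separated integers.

Line 1: ['computer', 'corn', 'distance'] (min_width=22, slack=0)
Line 2: ['a', 'pepper', 'open', 'purple'] (min_width=20, slack=2)
Line 3: ['butterfly', 'letter', 'of'] (min_width=19, slack=3)
Line 4: ['river', 'all', 'matrix', 'a'] (min_width=18, slack=4)

Answer: 1 1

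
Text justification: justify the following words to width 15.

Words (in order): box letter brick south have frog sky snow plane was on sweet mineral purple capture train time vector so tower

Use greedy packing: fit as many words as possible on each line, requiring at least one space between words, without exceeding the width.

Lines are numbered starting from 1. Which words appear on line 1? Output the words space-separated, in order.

Answer: box letter

Derivation:
Line 1: ['box', 'letter'] (min_width=10, slack=5)
Line 2: ['brick', 'south'] (min_width=11, slack=4)
Line 3: ['have', 'frog', 'sky'] (min_width=13, slack=2)
Line 4: ['snow', 'plane', 'was'] (min_width=14, slack=1)
Line 5: ['on', 'sweet'] (min_width=8, slack=7)
Line 6: ['mineral', 'purple'] (min_width=14, slack=1)
Line 7: ['capture', 'train'] (min_width=13, slack=2)
Line 8: ['time', 'vector', 'so'] (min_width=14, slack=1)
Line 9: ['tower'] (min_width=5, slack=10)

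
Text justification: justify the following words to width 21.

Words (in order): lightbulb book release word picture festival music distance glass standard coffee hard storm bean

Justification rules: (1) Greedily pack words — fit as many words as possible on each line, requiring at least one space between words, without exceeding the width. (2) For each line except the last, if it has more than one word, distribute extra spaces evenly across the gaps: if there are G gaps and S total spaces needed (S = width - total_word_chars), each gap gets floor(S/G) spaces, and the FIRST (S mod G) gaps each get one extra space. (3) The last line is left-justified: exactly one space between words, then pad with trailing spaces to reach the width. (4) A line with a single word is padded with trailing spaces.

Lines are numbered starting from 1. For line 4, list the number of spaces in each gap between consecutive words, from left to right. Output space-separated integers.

Answer: 8

Derivation:
Line 1: ['lightbulb', 'book'] (min_width=14, slack=7)
Line 2: ['release', 'word', 'picture'] (min_width=20, slack=1)
Line 3: ['festival', 'music'] (min_width=14, slack=7)
Line 4: ['distance', 'glass'] (min_width=14, slack=7)
Line 5: ['standard', 'coffee', 'hard'] (min_width=20, slack=1)
Line 6: ['storm', 'bean'] (min_width=10, slack=11)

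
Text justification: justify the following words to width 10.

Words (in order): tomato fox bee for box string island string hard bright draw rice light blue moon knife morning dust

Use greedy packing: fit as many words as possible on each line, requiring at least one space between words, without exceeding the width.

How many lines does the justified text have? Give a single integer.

Line 1: ['tomato', 'fox'] (min_width=10, slack=0)
Line 2: ['bee', 'for'] (min_width=7, slack=3)
Line 3: ['box', 'string'] (min_width=10, slack=0)
Line 4: ['island'] (min_width=6, slack=4)
Line 5: ['string'] (min_width=6, slack=4)
Line 6: ['hard'] (min_width=4, slack=6)
Line 7: ['bright'] (min_width=6, slack=4)
Line 8: ['draw', 'rice'] (min_width=9, slack=1)
Line 9: ['light', 'blue'] (min_width=10, slack=0)
Line 10: ['moon', 'knife'] (min_width=10, slack=0)
Line 11: ['morning'] (min_width=7, slack=3)
Line 12: ['dust'] (min_width=4, slack=6)
Total lines: 12

Answer: 12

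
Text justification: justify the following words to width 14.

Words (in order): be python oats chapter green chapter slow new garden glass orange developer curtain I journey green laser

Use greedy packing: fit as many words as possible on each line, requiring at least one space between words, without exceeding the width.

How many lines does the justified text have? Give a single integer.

Line 1: ['be', 'python', 'oats'] (min_width=14, slack=0)
Line 2: ['chapter', 'green'] (min_width=13, slack=1)
Line 3: ['chapter', 'slow'] (min_width=12, slack=2)
Line 4: ['new', 'garden'] (min_width=10, slack=4)
Line 5: ['glass', 'orange'] (min_width=12, slack=2)
Line 6: ['developer'] (min_width=9, slack=5)
Line 7: ['curtain', 'I'] (min_width=9, slack=5)
Line 8: ['journey', 'green'] (min_width=13, slack=1)
Line 9: ['laser'] (min_width=5, slack=9)
Total lines: 9

Answer: 9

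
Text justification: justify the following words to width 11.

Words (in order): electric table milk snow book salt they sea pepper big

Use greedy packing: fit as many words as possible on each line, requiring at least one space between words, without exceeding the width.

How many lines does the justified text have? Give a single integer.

Line 1: ['electric'] (min_width=8, slack=3)
Line 2: ['table', 'milk'] (min_width=10, slack=1)
Line 3: ['snow', 'book'] (min_width=9, slack=2)
Line 4: ['salt', 'they'] (min_width=9, slack=2)
Line 5: ['sea', 'pepper'] (min_width=10, slack=1)
Line 6: ['big'] (min_width=3, slack=8)
Total lines: 6

Answer: 6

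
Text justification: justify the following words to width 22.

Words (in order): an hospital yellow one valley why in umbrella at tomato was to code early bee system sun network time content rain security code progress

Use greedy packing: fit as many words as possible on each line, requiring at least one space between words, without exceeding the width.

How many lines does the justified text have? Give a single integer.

Answer: 7

Derivation:
Line 1: ['an', 'hospital', 'yellow', 'one'] (min_width=22, slack=0)
Line 2: ['valley', 'why', 'in', 'umbrella'] (min_width=22, slack=0)
Line 3: ['at', 'tomato', 'was', 'to', 'code'] (min_width=21, slack=1)
Line 4: ['early', 'bee', 'system', 'sun'] (min_width=20, slack=2)
Line 5: ['network', 'time', 'content'] (min_width=20, slack=2)
Line 6: ['rain', 'security', 'code'] (min_width=18, slack=4)
Line 7: ['progress'] (min_width=8, slack=14)
Total lines: 7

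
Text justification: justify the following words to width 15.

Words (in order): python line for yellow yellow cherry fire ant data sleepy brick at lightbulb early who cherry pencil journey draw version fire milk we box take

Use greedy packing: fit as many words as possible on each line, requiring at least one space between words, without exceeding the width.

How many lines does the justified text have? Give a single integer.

Line 1: ['python', 'line', 'for'] (min_width=15, slack=0)
Line 2: ['yellow', 'yellow'] (min_width=13, slack=2)
Line 3: ['cherry', 'fire', 'ant'] (min_width=15, slack=0)
Line 4: ['data', 'sleepy'] (min_width=11, slack=4)
Line 5: ['brick', 'at'] (min_width=8, slack=7)
Line 6: ['lightbulb', 'early'] (min_width=15, slack=0)
Line 7: ['who', 'cherry'] (min_width=10, slack=5)
Line 8: ['pencil', 'journey'] (min_width=14, slack=1)
Line 9: ['draw', 'version'] (min_width=12, slack=3)
Line 10: ['fire', 'milk', 'we'] (min_width=12, slack=3)
Line 11: ['box', 'take'] (min_width=8, slack=7)
Total lines: 11

Answer: 11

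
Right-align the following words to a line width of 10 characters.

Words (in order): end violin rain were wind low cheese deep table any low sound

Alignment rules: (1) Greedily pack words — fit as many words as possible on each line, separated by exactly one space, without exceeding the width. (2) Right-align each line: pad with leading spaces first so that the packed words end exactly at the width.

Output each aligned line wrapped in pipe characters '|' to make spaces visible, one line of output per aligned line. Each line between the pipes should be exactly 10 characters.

Line 1: ['end', 'violin'] (min_width=10, slack=0)
Line 2: ['rain', 'were'] (min_width=9, slack=1)
Line 3: ['wind', 'low'] (min_width=8, slack=2)
Line 4: ['cheese'] (min_width=6, slack=4)
Line 5: ['deep', 'table'] (min_width=10, slack=0)
Line 6: ['any', 'low'] (min_width=7, slack=3)
Line 7: ['sound'] (min_width=5, slack=5)

Answer: |end violin|
| rain were|
|  wind low|
|    cheese|
|deep table|
|   any low|
|     sound|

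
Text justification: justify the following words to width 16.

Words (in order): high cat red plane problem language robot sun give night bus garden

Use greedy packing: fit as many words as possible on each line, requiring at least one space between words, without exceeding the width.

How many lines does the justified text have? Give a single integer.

Line 1: ['high', 'cat', 'red'] (min_width=12, slack=4)
Line 2: ['plane', 'problem'] (min_width=13, slack=3)
Line 3: ['language', 'robot'] (min_width=14, slack=2)
Line 4: ['sun', 'give', 'night'] (min_width=14, slack=2)
Line 5: ['bus', 'garden'] (min_width=10, slack=6)
Total lines: 5

Answer: 5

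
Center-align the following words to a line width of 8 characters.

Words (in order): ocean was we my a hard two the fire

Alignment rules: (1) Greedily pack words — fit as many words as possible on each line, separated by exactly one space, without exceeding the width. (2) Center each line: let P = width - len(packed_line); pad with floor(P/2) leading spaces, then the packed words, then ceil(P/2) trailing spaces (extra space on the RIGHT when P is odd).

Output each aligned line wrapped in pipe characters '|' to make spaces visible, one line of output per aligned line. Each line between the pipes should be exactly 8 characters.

Answer: | ocean  |
| was we |
|  my a  |
|hard two|
|the fire|

Derivation:
Line 1: ['ocean'] (min_width=5, slack=3)
Line 2: ['was', 'we'] (min_width=6, slack=2)
Line 3: ['my', 'a'] (min_width=4, slack=4)
Line 4: ['hard', 'two'] (min_width=8, slack=0)
Line 5: ['the', 'fire'] (min_width=8, slack=0)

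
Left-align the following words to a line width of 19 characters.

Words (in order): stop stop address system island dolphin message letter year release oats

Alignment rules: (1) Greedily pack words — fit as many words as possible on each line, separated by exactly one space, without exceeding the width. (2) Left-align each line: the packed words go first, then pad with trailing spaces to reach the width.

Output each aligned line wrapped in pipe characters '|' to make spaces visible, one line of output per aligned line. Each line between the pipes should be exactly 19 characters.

Answer: |stop stop address  |
|system island      |
|dolphin message    |
|letter year release|
|oats               |

Derivation:
Line 1: ['stop', 'stop', 'address'] (min_width=17, slack=2)
Line 2: ['system', 'island'] (min_width=13, slack=6)
Line 3: ['dolphin', 'message'] (min_width=15, slack=4)
Line 4: ['letter', 'year', 'release'] (min_width=19, slack=0)
Line 5: ['oats'] (min_width=4, slack=15)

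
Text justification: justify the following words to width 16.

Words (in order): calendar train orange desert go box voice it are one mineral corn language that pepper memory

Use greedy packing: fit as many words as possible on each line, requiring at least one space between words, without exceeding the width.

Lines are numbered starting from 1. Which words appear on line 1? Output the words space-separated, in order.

Answer: calendar train

Derivation:
Line 1: ['calendar', 'train'] (min_width=14, slack=2)
Line 2: ['orange', 'desert', 'go'] (min_width=16, slack=0)
Line 3: ['box', 'voice', 'it', 'are'] (min_width=16, slack=0)
Line 4: ['one', 'mineral', 'corn'] (min_width=16, slack=0)
Line 5: ['language', 'that'] (min_width=13, slack=3)
Line 6: ['pepper', 'memory'] (min_width=13, slack=3)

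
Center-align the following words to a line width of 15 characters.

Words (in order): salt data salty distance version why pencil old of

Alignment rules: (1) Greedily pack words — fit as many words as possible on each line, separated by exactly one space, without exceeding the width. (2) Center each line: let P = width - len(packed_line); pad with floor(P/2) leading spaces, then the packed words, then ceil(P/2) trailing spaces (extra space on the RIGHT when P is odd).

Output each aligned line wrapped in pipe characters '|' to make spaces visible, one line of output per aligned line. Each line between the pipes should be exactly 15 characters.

Line 1: ['salt', 'data', 'salty'] (min_width=15, slack=0)
Line 2: ['distance'] (min_width=8, slack=7)
Line 3: ['version', 'why'] (min_width=11, slack=4)
Line 4: ['pencil', 'old', 'of'] (min_width=13, slack=2)

Answer: |salt data salty|
|   distance    |
|  version why  |
| pencil old of |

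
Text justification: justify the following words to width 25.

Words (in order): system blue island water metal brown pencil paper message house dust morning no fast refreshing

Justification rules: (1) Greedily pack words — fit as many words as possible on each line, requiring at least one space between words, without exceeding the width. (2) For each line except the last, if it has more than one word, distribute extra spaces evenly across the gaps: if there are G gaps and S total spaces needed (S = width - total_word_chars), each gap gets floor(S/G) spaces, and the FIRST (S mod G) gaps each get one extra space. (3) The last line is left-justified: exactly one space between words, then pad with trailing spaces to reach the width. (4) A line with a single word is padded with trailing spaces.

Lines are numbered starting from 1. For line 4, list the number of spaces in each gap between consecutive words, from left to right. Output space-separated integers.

Line 1: ['system', 'blue', 'island', 'water'] (min_width=24, slack=1)
Line 2: ['metal', 'brown', 'pencil', 'paper'] (min_width=24, slack=1)
Line 3: ['message', 'house', 'dust'] (min_width=18, slack=7)
Line 4: ['morning', 'no', 'fast'] (min_width=15, slack=10)
Line 5: ['refreshing'] (min_width=10, slack=15)

Answer: 6 6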